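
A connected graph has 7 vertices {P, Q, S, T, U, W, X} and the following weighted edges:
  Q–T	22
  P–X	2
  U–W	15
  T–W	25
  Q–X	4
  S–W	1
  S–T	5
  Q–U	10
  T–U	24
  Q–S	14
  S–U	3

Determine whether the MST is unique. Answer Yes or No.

Kruskal: consider edges lightest-first.
S–W (1): add. Components now {S,W} {P} {U} {X} {T} {Q}
P–X (2): add. Components now {S,W} {P,X} {U} {T} {Q}
S–U (3): add. Components now {S,U,W} {P,X} {T} {Q}
Q–X (4): add. Components now {S,U,W} {P,Q,X} {T}
S–T (5): add. Components now {S,T,U,W} {P,Q,X}
Q–U (10): add. Components now {P,Q,S,T,U,W,X}
Every non-tree edge has weight strictly greater than the heaviest edge on the tree path between its endpoints, so the MST is unique.

Yes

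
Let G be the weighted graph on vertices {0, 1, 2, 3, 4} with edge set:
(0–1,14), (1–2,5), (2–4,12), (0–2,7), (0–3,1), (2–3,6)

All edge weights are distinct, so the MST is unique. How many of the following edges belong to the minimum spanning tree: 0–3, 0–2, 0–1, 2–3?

Kruskal's algorithm — process edges by increasing weight (ties by edge label):
0–3 (1): add — endpoints in different components.
1–2 (5): add — endpoints in different components.
2–3 (6): add — endpoints in different components.
0–2 (7): skip — 0 and 2 already connected.
2–4 (12): add — endpoints in different components.
MST edge set: {0–3, 1–2, 2–3, 2–4}.
Of the listed edges, {0–3, 2–3} are in the MST → 2.

2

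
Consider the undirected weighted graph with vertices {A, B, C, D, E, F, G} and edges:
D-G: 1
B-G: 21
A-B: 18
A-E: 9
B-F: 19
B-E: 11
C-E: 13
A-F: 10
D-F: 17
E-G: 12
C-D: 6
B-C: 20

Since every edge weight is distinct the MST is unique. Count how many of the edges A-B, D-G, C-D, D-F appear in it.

Sort edges by weight, then run Kruskal:
D-G (1): add. Components now {A} {B} {C} {D,G} {E} {F}
C-D (6): add. Components now {A} {B} {C,D,G} {E} {F}
A-E (9): add. Components now {A,E} {B} {C,D,G} {F}
A-F (10): add. Components now {A,E,F} {B} {C,D,G}
B-E (11): add. Components now {A,B,E,F} {C,D,G}
E-G (12): add. Components now {A,B,C,D,E,F,G}
MST edge set: {D-G, C-D, A-E, A-F, B-E, E-G}.
Of the listed edges, {D-G, C-D} are in the MST → 2.

2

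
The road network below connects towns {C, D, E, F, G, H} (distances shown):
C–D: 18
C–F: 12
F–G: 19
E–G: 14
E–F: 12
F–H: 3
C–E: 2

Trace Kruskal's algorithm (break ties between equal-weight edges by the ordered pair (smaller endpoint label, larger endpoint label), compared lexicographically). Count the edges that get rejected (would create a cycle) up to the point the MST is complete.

1

Kruskal's algorithm — process edges by increasing weight (ties by edge label):
C–E (2): add. Components now {C,E} {D} {F} {G} {H}
F–H (3): add. Components now {C,E} {D} {F,H} {G}
C–F (12): add. Components now {C,E,F,H} {D} {G}
E–F (12): skip — E and F already connected.
E–G (14): add. Components now {C,E,F,G,H} {D}
C–D (18): add. Components now {C,D,E,F,G,H}
Edges rejected before the tree was complete: 1.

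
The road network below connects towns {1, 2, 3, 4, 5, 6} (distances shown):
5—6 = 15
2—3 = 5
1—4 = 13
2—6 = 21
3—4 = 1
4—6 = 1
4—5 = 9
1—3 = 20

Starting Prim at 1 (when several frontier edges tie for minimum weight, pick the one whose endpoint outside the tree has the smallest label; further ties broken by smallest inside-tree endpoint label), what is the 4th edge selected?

Prim, starting at 1.
Step 1: frontier [1—4 13, 1—3 20] → take 1—4 (13); add 4.
Step 2: frontier [1—3 20, 3—4 1, 4—6 1, 4—5 9] → take 3—4 (1); add 3.
Step 3: frontier [2—3 5, 4—6 1, 4—5 9] → take 4—6 (1); add 6.
Step 4: frontier [2—3 5, 4—5 9, 5—6 15, 2—6 21] → take 2—3 (5); add 2.
Step 5: frontier [4—5 9, 5—6 15] → take 4—5 (9); add 5.
The 4th edge added is 2—3.

2-3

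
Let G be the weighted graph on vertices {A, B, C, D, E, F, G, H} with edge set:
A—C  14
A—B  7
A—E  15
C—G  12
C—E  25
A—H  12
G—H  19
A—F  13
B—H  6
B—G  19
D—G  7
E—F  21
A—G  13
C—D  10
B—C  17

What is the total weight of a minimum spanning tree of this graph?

Sort edges by weight, then run Kruskal:
B—H (6): add — endpoints in different components.
A—B (7): add — endpoints in different components.
D—G (7): add — endpoints in different components.
C—D (10): add — endpoints in different components.
A—H (12): skip — A and H already connected.
C—G (12): skip — C and G already connected.
A—F (13): add — endpoints in different components.
A—G (13): add — endpoints in different components.
A—C (14): skip — A and C already connected.
A—E (15): add — endpoints in different components.
MST edges: B—H, A—B, D—G, C—D, A—F, A—G, A—E; total weight 6+7+7+10+13+13+15 = 71.

71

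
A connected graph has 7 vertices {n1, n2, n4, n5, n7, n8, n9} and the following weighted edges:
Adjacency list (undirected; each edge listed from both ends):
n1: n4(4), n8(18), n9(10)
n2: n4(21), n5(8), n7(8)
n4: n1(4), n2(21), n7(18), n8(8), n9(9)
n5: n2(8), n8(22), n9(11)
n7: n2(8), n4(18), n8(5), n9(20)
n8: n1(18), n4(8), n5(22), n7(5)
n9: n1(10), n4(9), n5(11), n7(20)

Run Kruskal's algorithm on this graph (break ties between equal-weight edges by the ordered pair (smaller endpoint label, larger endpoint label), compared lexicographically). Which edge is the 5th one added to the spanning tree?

Kruskal's algorithm — process edges by increasing weight (ties by edge label):
n1–n4 (4): add — endpoints in different components.
n7–n8 (5): add — endpoints in different components.
n2–n5 (8): add — endpoints in different components.
n2–n7 (8): add — endpoints in different components.
n4–n8 (8): add — endpoints in different components.
n4–n9 (9): add — endpoints in different components.
The 5th edge added is n4–n8.

n4-n8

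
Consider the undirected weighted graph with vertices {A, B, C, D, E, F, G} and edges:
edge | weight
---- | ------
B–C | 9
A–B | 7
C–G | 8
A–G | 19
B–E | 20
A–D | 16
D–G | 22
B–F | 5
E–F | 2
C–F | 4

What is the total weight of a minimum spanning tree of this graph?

Prim, starting at C.
Step 1: frontier [C–F 4, C–G 8, B–C 9] → take C–F (4); add F.
Step 2: frontier [C–G 8, B–C 9, E–F 2, B–F 5] → take E–F (2); add E.
Step 3: frontier [C–G 8, B–C 9, B–E 20, B–F 5] → take B–F (5); add B.
Step 4: frontier [A–B 7, C–G 8] → take A–B (7); add A.
Step 5: frontier [A–D 16, A–G 19, C–G 8] → take C–G (8); add G.
Step 6: frontier [A–D 16, D–G 22] → take A–D (16); add D.
MST edges: C–F, E–F, B–F, A–B, C–G, A–D; total weight 4+2+5+7+8+16 = 42.

42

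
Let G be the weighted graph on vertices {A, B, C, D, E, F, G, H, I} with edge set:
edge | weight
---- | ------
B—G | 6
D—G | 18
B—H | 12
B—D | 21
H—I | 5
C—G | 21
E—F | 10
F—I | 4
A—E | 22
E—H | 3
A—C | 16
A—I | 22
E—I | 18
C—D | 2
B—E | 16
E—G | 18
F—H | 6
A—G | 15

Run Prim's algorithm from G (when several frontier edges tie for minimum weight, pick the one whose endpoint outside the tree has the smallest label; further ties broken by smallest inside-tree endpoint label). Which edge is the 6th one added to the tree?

A-G

Grow the tree from G using Prim:
Step 1: cheapest edge leaving the tree is B—G (6); add B.
Step 2: cheapest edge leaving the tree is B—H (12); add H.
Step 3: cheapest edge leaving the tree is E—H (3); add E.
Step 4: cheapest edge leaving the tree is H—I (5); add I.
Step 5: cheapest edge leaving the tree is F—I (4); add F.
Step 6: cheapest edge leaving the tree is A—G (15); add A.
Step 7: cheapest edge leaving the tree is A—C (16); add C.
Step 8: cheapest edge leaving the tree is C—D (2); add D.
The 6th edge added is A—G.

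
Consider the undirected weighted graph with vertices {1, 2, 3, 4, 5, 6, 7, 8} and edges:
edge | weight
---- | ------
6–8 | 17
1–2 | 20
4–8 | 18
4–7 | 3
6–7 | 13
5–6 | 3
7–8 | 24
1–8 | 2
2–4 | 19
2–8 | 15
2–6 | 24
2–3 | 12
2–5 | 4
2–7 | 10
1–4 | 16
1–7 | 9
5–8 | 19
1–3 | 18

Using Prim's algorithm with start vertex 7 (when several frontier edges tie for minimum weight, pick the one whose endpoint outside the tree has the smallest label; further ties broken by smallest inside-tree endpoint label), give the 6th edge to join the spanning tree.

5-6

Grow the tree from 7 using Prim:
Step 1: cheapest edge leaving the tree is 4–7 (3); add 4.
Step 2: cheapest edge leaving the tree is 1–7 (9); add 1.
Step 3: cheapest edge leaving the tree is 1–8 (2); add 8.
Step 4: cheapest edge leaving the tree is 2–7 (10); add 2.
Step 5: cheapest edge leaving the tree is 2–5 (4); add 5.
Step 6: cheapest edge leaving the tree is 5–6 (3); add 6.
Step 7: cheapest edge leaving the tree is 2–3 (12); add 3.
The 6th edge added is 5–6.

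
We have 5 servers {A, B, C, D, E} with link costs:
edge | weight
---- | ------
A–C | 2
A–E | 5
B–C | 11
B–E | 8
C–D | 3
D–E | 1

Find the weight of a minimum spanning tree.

Prim's algorithm from A:
Step 1: frontier [A–C 2, A–E 5] → take A–C (2); add C.
Step 2: frontier [A–E 5, C–D 3, B–C 11] → take C–D (3); add D.
Step 3: frontier [A–E 5, B–C 11, D–E 1] → take D–E (1); add E.
Step 4: frontier [B–C 11, B–E 8] → take B–E (8); add B.
MST edges: A–C, C–D, D–E, B–E; total weight 2+3+1+8 = 14.

14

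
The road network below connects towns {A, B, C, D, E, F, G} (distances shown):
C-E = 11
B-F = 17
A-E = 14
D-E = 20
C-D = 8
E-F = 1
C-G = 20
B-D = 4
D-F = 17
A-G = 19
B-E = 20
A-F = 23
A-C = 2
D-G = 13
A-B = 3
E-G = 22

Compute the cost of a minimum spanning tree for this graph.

34

Grow the tree from G using Prim:
Step 1: cheapest edge leaving the tree is D-G (13); add D.
Step 2: cheapest edge leaving the tree is B-D (4); add B.
Step 3: cheapest edge leaving the tree is A-B (3); add A.
Step 4: cheapest edge leaving the tree is A-C (2); add C.
Step 5: cheapest edge leaving the tree is C-E (11); add E.
Step 6: cheapest edge leaving the tree is E-F (1); add F.
MST edges: D-G, B-D, A-B, A-C, C-E, E-F; total weight 13+4+3+2+11+1 = 34.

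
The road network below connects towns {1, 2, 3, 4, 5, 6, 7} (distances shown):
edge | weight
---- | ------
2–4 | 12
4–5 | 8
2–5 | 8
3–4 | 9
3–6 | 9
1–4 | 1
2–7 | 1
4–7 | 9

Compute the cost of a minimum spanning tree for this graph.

36

Sort edges by weight, then run Kruskal:
1–4 (1): add — endpoints in different components.
2–7 (1): add — endpoints in different components.
2–5 (8): add — endpoints in different components.
4–5 (8): add — endpoints in different components.
3–4 (9): add — endpoints in different components.
3–6 (9): add — endpoints in different components.
MST edges: 1–4, 2–7, 2–5, 4–5, 3–4, 3–6; total weight 1+1+8+8+9+9 = 36.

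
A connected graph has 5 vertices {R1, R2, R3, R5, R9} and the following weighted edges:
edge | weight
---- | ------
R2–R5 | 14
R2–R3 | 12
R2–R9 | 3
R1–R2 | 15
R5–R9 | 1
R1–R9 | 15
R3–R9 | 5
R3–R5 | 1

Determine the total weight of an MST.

20

Prim, starting at R2.
Step 1: cheapest edge leaving the tree is R2–R9 (3); add R9.
Step 2: cheapest edge leaving the tree is R5–R9 (1); add R5.
Step 3: cheapest edge leaving the tree is R3–R5 (1); add R3.
Step 4: cheapest edge leaving the tree is R1–R2 (15); add R1.
MST edges: R2–R9, R5–R9, R3–R5, R1–R2; total weight 3+1+1+15 = 20.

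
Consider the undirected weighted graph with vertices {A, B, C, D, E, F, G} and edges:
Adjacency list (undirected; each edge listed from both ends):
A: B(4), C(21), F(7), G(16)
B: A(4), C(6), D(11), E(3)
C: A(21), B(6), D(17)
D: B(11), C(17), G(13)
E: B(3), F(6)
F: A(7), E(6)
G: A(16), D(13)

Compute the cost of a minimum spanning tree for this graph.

Grow the tree from C using Prim:
Step 1: cheapest edge leaving the tree is B-C (6); add B.
Step 2: cheapest edge leaving the tree is B-E (3); add E.
Step 3: cheapest edge leaving the tree is A-B (4); add A.
Step 4: cheapest edge leaving the tree is E-F (6); add F.
Step 5: cheapest edge leaving the tree is B-D (11); add D.
Step 6: cheapest edge leaving the tree is D-G (13); add G.
MST edges: B-C, B-E, A-B, E-F, B-D, D-G; total weight 6+3+4+6+11+13 = 43.

43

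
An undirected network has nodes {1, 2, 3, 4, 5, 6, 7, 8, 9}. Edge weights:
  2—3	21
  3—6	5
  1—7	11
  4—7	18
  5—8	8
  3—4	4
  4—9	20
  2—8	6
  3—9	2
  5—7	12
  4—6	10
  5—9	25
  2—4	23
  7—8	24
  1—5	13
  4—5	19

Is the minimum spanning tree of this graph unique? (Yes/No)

Kruskal: consider edges lightest-first.
3—9 (2): add — endpoints in different components.
3—4 (4): add — endpoints in different components.
3—6 (5): add — endpoints in different components.
2—8 (6): add — endpoints in different components.
5—8 (8): add — endpoints in different components.
4—6 (10): skip — 4 and 6 already connected.
1—7 (11): add — endpoints in different components.
5—7 (12): add — endpoints in different components.
1—5 (13): skip — 1 and 5 already connected.
4—7 (18): add — endpoints in different components.
Every non-tree edge has weight strictly greater than the heaviest edge on the tree path between its endpoints, so the MST is unique.

Yes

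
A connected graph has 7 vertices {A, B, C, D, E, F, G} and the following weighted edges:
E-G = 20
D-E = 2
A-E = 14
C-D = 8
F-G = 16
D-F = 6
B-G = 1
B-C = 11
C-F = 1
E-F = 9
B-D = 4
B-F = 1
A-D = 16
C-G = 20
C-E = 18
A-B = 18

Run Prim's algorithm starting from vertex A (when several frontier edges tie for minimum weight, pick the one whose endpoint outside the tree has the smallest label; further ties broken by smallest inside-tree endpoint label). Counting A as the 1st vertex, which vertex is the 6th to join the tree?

C

Prim's algorithm from A:
Step 1: cheapest edge leaving the tree is A-E (14); add E.
Step 2: cheapest edge leaving the tree is D-E (2); add D.
Step 3: cheapest edge leaving the tree is B-D (4); add B.
Step 4: cheapest edge leaving the tree is B-F (1); add F.
Step 5: cheapest edge leaving the tree is C-F (1); add C.
Step 6: cheapest edge leaving the tree is B-G (1); add G.
Vertex order: A, E, D, B, F, C, G. The 6th vertex is C.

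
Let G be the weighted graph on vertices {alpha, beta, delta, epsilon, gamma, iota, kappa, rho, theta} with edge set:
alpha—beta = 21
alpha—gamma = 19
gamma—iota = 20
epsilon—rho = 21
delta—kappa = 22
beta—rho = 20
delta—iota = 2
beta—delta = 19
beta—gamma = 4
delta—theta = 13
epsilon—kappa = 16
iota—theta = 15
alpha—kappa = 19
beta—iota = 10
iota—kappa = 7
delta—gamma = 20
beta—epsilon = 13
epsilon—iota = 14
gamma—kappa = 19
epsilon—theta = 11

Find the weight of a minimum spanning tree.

Kruskal: consider edges lightest-first.
delta—iota (2): add — endpoints in different components.
beta—gamma (4): add — endpoints in different components.
iota—kappa (7): add — endpoints in different components.
beta—iota (10): add — endpoints in different components.
epsilon—theta (11): add — endpoints in different components.
beta—epsilon (13): add — endpoints in different components.
delta—theta (13): skip — delta and theta already connected.
epsilon—iota (14): skip — epsilon and iota already connected.
iota—theta (15): skip — iota and theta already connected.
epsilon—kappa (16): skip — epsilon and kappa already connected.
alpha—gamma (19): add — endpoints in different components.
alpha—kappa (19): skip — kappa and alpha already connected.
beta—delta (19): skip — delta and beta already connected.
gamma—kappa (19): skip — kappa and gamma already connected.
beta—rho (20): add — endpoints in different components.
MST edges: delta—iota, beta—gamma, iota—kappa, beta—iota, epsilon—theta, beta—epsilon, alpha—gamma, beta—rho; total weight 2+4+7+10+11+13+19+20 = 86.

86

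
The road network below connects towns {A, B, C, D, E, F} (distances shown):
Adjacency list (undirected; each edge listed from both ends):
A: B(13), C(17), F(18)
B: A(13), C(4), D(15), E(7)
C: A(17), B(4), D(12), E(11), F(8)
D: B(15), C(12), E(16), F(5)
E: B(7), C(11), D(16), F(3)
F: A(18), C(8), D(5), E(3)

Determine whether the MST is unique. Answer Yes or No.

Kruskal's algorithm — process edges by increasing weight (ties by edge label):
E–F (3): add — endpoints in different components.
B–C (4): add — endpoints in different components.
D–F (5): add — endpoints in different components.
B–E (7): add — endpoints in different components.
C–F (8): skip — C and F already connected.
C–E (11): skip — C and E already connected.
C–D (12): skip — C and D already connected.
A–B (13): add — endpoints in different components.
Every non-tree edge has weight strictly greater than the heaviest edge on the tree path between its endpoints, so the MST is unique.

Yes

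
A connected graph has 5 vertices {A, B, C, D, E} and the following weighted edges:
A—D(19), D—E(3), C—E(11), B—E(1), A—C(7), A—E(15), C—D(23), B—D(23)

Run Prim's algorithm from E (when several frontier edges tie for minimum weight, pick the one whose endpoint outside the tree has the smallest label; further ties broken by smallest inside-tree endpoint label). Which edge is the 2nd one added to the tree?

Prim's algorithm from E:
Step 1: frontier [B—E 1, D—E 3, C—E 11, A—E 15] → take B—E (1); add B.
Step 2: frontier [B—D 23, D—E 3, C—E 11, A—E 15] → take D—E (3); add D.
Step 3: frontier [A—D 19, C—D 23, C—E 11, A—E 15] → take C—E (11); add C.
Step 4: frontier [A—C 7, A—D 19, A—E 15] → take A—C (7); add A.
The 2nd edge added is D—E.

D-E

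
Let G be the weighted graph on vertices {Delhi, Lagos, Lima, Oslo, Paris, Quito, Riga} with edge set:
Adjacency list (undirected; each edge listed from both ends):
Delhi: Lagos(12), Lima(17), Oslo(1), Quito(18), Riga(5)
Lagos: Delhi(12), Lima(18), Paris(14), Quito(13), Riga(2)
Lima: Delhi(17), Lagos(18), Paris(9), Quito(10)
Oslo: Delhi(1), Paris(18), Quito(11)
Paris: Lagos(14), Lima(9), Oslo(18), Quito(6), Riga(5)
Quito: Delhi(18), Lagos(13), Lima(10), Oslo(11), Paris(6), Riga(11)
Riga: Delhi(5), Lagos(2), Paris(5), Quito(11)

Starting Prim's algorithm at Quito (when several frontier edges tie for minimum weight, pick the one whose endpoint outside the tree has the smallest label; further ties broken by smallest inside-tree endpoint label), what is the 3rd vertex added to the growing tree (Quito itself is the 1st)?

Riga

Prim's algorithm from Quito:
Step 1: cheapest edge leaving the tree is Paris Quito (6); add Paris.
Step 2: cheapest edge leaving the tree is Paris Riga (5); add Riga.
Step 3: cheapest edge leaving the tree is Lagos Riga (2); add Lagos.
Step 4: cheapest edge leaving the tree is Delhi Riga (5); add Delhi.
Step 5: cheapest edge leaving the tree is Delhi Oslo (1); add Oslo.
Step 6: cheapest edge leaving the tree is Lima Paris (9); add Lima.
Vertex order: Quito, Paris, Riga, Lagos, Delhi, Oslo, Lima. The 3rd vertex is Riga.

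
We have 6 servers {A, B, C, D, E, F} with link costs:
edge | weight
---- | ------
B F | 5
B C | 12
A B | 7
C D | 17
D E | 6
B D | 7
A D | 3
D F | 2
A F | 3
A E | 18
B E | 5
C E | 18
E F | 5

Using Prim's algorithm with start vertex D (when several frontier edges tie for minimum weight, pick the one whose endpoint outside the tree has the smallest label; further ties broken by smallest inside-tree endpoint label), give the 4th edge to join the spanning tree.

B-E

Grow the tree from D using Prim:
Step 1: cheapest edge leaving the tree is D F (2); add F.
Step 2: cheapest edge leaving the tree is A D (3); add A.
Step 3: cheapest edge leaving the tree is B F (5); add B.
Step 4: cheapest edge leaving the tree is B E (5); add E.
Step 5: cheapest edge leaving the tree is B C (12); add C.
The 4th edge added is B E.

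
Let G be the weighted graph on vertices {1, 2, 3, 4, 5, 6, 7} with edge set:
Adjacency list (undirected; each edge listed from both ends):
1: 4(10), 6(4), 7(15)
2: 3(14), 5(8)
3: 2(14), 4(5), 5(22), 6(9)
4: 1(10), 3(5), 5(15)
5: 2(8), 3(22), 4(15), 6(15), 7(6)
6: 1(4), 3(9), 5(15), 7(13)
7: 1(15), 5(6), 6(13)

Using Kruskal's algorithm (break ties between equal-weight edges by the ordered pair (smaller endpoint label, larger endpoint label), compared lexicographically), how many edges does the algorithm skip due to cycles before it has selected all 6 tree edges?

1

Sort edges by weight, then run Kruskal:
1 6 (4): add. Components now {1,6} {2} {3} {4} {5} {7}
3 4 (5): add. Components now {1,6} {2} {3,4} {5} {7}
5 7 (6): add. Components now {1,6} {2} {3,4} {5,7}
2 5 (8): add. Components now {1,6} {2,5,7} {3,4}
3 6 (9): add. Components now {1,3,4,6} {2,5,7}
1 4 (10): skip — 1 and 4 already connected.
6 7 (13): add. Components now {1,2,3,4,5,6,7}
Edges rejected before the tree was complete: 1.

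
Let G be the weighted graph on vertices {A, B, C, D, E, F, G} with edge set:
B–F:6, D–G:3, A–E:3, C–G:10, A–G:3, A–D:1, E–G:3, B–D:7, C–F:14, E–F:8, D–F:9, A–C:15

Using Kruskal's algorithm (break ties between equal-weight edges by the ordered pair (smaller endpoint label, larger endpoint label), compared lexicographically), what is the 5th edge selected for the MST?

B-D

Sort edges by weight, then run Kruskal:
A–D (1): add. Components now {A,D} {B} {C} {E} {F} {G}
A–E (3): add. Components now {A,D,E} {B} {C} {F} {G}
A–G (3): add. Components now {A,D,E,G} {B} {C} {F}
D–G (3): skip — D and G already connected.
E–G (3): skip — E and G already connected.
B–F (6): add. Components now {A,D,E,G} {B,F} {C}
B–D (7): add. Components now {A,B,D,E,F,G} {C}
E–F (8): skip — E and F already connected.
D–F (9): skip — D and F already connected.
C–G (10): add. Components now {A,B,C,D,E,F,G}
The 5th edge added is B–D.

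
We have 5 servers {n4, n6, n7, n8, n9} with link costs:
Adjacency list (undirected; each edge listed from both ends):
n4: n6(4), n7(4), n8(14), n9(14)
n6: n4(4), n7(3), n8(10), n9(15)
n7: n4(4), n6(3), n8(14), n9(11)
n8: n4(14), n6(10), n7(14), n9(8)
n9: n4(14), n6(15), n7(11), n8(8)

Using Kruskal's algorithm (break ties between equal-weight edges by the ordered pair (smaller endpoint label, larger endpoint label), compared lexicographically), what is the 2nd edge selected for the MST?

n4-n6

Sort edges by weight, then run Kruskal:
n6—n7 (3): add. Components now {n9} {n6,n7} {n8} {n4}
n4—n6 (4): add. Components now {n9} {n4,n6,n7} {n8}
n4—n7 (4): skip — n4 and n7 already connected.
n8—n9 (8): add. Components now {n8,n9} {n4,n6,n7}
n6—n8 (10): add. Components now {n4,n6,n7,n8,n9}
The 2nd edge added is n4—n6.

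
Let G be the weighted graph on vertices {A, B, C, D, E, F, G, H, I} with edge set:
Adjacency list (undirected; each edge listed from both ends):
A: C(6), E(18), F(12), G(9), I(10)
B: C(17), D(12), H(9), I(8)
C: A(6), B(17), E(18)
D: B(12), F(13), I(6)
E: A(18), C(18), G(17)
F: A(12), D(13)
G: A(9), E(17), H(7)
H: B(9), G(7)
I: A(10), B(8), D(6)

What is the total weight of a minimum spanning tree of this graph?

74

Prim, starting at E.
Step 1: frontier [E G 17, A E 18, C E 18] → take E G (17); add G.
Step 2: frontier [A E 18, C E 18, G H 7, A G 9] → take G H (7); add H.
Step 3: frontier [A E 18, C E 18, A G 9, B H 9] → take A G (9); add A.
Step 4: frontier [A C 6, A I 10, A F 12, C E 18, B H 9] → take A C (6); add C.
Step 5: frontier [A I 10, A F 12, B C 17, B H 9] → take B H (9); add B.
Step 6: frontier [A I 10, A F 12, B I 8, B D 12] → take B I (8); add I.
Step 7: frontier [A F 12, B D 12, D I 6] → take D I (6); add D.
Step 8: frontier [A F 12, D F 13] → take A F (12); add F.
MST edges: E G, G H, A G, A C, B H, B I, D I, A F; total weight 17+7+9+6+9+8+6+12 = 74.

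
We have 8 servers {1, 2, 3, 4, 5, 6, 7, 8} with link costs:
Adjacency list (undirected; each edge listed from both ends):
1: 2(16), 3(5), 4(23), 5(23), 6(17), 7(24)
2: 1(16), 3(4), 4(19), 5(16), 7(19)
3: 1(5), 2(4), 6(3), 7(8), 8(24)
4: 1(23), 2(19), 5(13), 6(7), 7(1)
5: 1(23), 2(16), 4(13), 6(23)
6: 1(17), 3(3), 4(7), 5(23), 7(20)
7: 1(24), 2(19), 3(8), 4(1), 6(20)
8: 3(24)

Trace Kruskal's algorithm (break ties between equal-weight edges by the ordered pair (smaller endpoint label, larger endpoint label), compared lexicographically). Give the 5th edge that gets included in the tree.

Sort edges by weight, then run Kruskal:
4-7 (1): add — endpoints in different components.
3-6 (3): add — endpoints in different components.
2-3 (4): add — endpoints in different components.
1-3 (5): add — endpoints in different components.
4-6 (7): add — endpoints in different components.
3-7 (8): skip — 3 and 7 already connected.
4-5 (13): add — endpoints in different components.
1-2 (16): skip — 1 and 2 already connected.
2-5 (16): skip — 2 and 5 already connected.
1-6 (17): skip — 1 and 6 already connected.
2-4 (19): skip — 2 and 4 already connected.
2-7 (19): skip — 2 and 7 already connected.
6-7 (20): skip — 6 and 7 already connected.
1-4 (23): skip — 1 and 4 already connected.
1-5 (23): skip — 1 and 5 already connected.
5-6 (23): skip — 5 and 6 already connected.
1-7 (24): skip — 1 and 7 already connected.
3-8 (24): add — endpoints in different components.
The 5th edge added is 4-6.

4-6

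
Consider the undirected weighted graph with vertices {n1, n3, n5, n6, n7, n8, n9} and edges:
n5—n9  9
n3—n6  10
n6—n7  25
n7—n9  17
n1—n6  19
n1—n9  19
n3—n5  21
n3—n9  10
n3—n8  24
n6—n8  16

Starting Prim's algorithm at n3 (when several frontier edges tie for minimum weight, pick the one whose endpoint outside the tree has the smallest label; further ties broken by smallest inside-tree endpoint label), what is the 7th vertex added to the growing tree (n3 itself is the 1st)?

n1

Prim's algorithm from n3:
Step 1: frontier [n3—n6 10, n3—n9 10, n3—n5 21, n3—n8 24] → take n3—n6 (10); add n6.
Step 2: frontier [n3—n9 10, n3—n5 21, n3—n8 24, n6—n8 16, n1—n6 19, n6—n7 25] → take n3—n9 (10); add n9.
Step 3: frontier [n3—n5 21, n3—n8 24, n6—n8 16, n1—n6 19, n6—n7 25, n5—n9 9, n7—n9 17, n1—n9 19] → take n5—n9 (9); add n5.
Step 4: frontier [n3—n8 24, n6—n8 16, n1—n6 19, n6—n7 25, n7—n9 17, n1—n9 19] → take n6—n8 (16); add n8.
Step 5: frontier [n1—n6 19, n6—n7 25, n7—n9 17, n1—n9 19] → take n7—n9 (17); add n7.
Step 6: frontier [n1—n6 19, n1—n9 19] → take n1—n6 (19); add n1.
Vertex order: n3, n6, n9, n5, n8, n7, n1. The 7th vertex is n1.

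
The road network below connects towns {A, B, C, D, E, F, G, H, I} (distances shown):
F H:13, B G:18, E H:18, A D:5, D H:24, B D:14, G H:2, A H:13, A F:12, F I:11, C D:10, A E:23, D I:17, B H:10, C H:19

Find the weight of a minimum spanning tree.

81

Grow the tree from H using Prim:
Step 1: cheapest edge leaving the tree is G H (2); add G.
Step 2: cheapest edge leaving the tree is B H (10); add B.
Step 3: cheapest edge leaving the tree is A H (13); add A.
Step 4: cheapest edge leaving the tree is A D (5); add D.
Step 5: cheapest edge leaving the tree is C D (10); add C.
Step 6: cheapest edge leaving the tree is A F (12); add F.
Step 7: cheapest edge leaving the tree is F I (11); add I.
Step 8: cheapest edge leaving the tree is E H (18); add E.
MST edges: G H, B H, A H, A D, C D, A F, F I, E H; total weight 2+10+13+5+10+12+11+18 = 81.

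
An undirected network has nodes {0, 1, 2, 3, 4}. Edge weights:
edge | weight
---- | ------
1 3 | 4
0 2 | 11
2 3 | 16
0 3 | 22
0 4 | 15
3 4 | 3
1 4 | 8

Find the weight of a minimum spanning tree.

Sort edges by weight, then run Kruskal:
3 4 (3): add — endpoints in different components.
1 3 (4): add — endpoints in different components.
1 4 (8): skip — 1 and 4 already connected.
0 2 (11): add — endpoints in different components.
0 4 (15): add — endpoints in different components.
MST edges: 3 4, 1 3, 0 2, 0 4; total weight 3+4+11+15 = 33.

33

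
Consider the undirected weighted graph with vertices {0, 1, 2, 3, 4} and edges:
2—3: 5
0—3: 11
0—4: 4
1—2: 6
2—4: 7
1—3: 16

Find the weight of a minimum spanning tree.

Grow the tree from 2 using Prim:
Step 1: frontier [2—3 5, 1—2 6, 2—4 7] → take 2—3 (5); add 3.
Step 2: frontier [1—2 6, 2—4 7, 0—3 11, 1—3 16] → take 1—2 (6); add 1.
Step 3: frontier [2—4 7, 0—3 11] → take 2—4 (7); add 4.
Step 4: frontier [0—3 11, 0—4 4] → take 0—4 (4); add 0.
MST edges: 2—3, 1—2, 2—4, 0—4; total weight 5+6+7+4 = 22.

22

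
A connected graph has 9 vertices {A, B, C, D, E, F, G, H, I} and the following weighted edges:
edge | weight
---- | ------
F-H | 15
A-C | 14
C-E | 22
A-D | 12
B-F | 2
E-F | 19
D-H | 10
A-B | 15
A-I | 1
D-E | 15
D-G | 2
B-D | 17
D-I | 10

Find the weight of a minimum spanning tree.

Sort edges by weight, then run Kruskal:
A-I (1): add — endpoints in different components.
B-F (2): add — endpoints in different components.
D-G (2): add — endpoints in different components.
D-H (10): add — endpoints in different components.
D-I (10): add — endpoints in different components.
A-D (12): skip — A and D already connected.
A-C (14): add — endpoints in different components.
A-B (15): add — endpoints in different components.
D-E (15): add — endpoints in different components.
MST edges: A-I, B-F, D-G, D-H, D-I, A-C, A-B, D-E; total weight 1+2+2+10+10+14+15+15 = 69.

69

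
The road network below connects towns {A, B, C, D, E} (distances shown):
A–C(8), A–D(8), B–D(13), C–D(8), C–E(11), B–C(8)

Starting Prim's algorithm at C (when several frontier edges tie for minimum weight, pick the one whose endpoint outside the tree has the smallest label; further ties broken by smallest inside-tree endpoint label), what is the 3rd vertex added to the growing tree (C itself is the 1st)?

B

Prim's algorithm from C:
Step 1: cheapest edge leaving the tree is A–C (8); add A.
Step 2: cheapest edge leaving the tree is B–C (8); add B.
Step 3: cheapest edge leaving the tree is A–D (8); add D.
Step 4: cheapest edge leaving the tree is C–E (11); add E.
Vertex order: C, A, B, D, E. The 3rd vertex is B.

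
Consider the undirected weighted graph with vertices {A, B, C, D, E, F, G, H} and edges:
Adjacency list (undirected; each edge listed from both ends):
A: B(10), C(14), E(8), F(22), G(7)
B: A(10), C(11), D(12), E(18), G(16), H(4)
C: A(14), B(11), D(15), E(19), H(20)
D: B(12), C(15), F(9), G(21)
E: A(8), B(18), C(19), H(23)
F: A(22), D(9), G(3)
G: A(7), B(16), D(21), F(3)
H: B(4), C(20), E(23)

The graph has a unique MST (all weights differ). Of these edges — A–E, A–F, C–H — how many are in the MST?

1

Kruskal's algorithm — process edges by increasing weight (ties by edge label):
F–G (3): add — endpoints in different components.
B–H (4): add — endpoints in different components.
A–G (7): add — endpoints in different components.
A–E (8): add — endpoints in different components.
D–F (9): add — endpoints in different components.
A–B (10): add — endpoints in different components.
B–C (11): add — endpoints in different components.
MST edge set: {F–G, B–H, A–G, A–E, D–F, A–B, B–C}.
Of the listed edges, {A–E} are in the MST → 1.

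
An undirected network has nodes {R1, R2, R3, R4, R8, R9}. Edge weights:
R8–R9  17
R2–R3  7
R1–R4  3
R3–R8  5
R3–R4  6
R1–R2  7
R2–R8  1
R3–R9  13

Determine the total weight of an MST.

Prim's algorithm from R2:
Step 1: cheapest edge leaving the tree is R2–R8 (1); add R8.
Step 2: cheapest edge leaving the tree is R3–R8 (5); add R3.
Step 3: cheapest edge leaving the tree is R3–R4 (6); add R4.
Step 4: cheapest edge leaving the tree is R1–R4 (3); add R1.
Step 5: cheapest edge leaving the tree is R3–R9 (13); add R9.
MST edges: R2–R8, R3–R8, R3–R4, R1–R4, R3–R9; total weight 1+5+6+3+13 = 28.

28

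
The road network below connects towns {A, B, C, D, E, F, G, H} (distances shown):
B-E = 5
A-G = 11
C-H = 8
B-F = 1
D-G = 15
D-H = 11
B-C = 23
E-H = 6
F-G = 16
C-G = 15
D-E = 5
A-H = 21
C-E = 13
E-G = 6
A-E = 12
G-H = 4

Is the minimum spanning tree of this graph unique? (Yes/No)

No

Sort edges by weight, then run Kruskal:
B-F (1): add — endpoints in different components.
G-H (4): add — endpoints in different components.
B-E (5): add — endpoints in different components.
D-E (5): add — endpoints in different components.
E-G (6): add — endpoints in different components.
E-H (6): skip — E and H already connected.
C-H (8): add — endpoints in different components.
A-G (11): add — endpoints in different components.
Non-tree edge E-H has weight 6, equal to the heaviest edge on its tree cycle — swapping gives another MST of the same weight. Not unique.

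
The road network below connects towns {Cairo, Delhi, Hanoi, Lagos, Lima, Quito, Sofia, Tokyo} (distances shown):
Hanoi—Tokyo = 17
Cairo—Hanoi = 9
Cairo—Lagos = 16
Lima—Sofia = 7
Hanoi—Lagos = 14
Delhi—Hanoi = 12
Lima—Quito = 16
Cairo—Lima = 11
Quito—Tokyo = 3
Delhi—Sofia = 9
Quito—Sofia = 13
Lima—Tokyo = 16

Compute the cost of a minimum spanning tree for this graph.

66

Sort edges by weight, then run Kruskal:
Quito—Tokyo (3): add — endpoints in different components.
Lima—Sofia (7): add — endpoints in different components.
Cairo—Hanoi (9): add — endpoints in different components.
Delhi—Sofia (9): add — endpoints in different components.
Cairo—Lima (11): add — endpoints in different components.
Delhi—Hanoi (12): skip — Hanoi and Delhi already connected.
Quito—Sofia (13): add — endpoints in different components.
Hanoi—Lagos (14): add — endpoints in different components.
MST edges: Quito—Tokyo, Lima—Sofia, Cairo—Hanoi, Delhi—Sofia, Cairo—Lima, Quito—Sofia, Hanoi—Lagos; total weight 3+7+9+9+11+13+14 = 66.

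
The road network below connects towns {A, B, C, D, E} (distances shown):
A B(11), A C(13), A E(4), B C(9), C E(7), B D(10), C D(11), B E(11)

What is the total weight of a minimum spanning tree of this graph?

Grow the tree from E using Prim:
Step 1: cheapest edge leaving the tree is A E (4); add A.
Step 2: cheapest edge leaving the tree is C E (7); add C.
Step 3: cheapest edge leaving the tree is B C (9); add B.
Step 4: cheapest edge leaving the tree is B D (10); add D.
MST edges: A E, C E, B C, B D; total weight 4+7+9+10 = 30.

30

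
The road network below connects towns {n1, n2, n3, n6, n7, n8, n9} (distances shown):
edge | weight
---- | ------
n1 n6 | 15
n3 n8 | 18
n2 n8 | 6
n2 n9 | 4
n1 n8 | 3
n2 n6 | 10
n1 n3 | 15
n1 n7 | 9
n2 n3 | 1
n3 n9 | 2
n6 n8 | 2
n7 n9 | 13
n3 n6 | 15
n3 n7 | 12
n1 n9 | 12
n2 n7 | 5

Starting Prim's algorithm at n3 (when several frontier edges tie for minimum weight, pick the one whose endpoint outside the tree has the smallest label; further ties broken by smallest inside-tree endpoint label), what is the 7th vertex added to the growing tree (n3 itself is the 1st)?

Grow the tree from n3 using Prim:
Step 1: cheapest edge leaving the tree is n2 n3 (1); add n2.
Step 2: cheapest edge leaving the tree is n3 n9 (2); add n9.
Step 3: cheapest edge leaving the tree is n2 n7 (5); add n7.
Step 4: cheapest edge leaving the tree is n2 n8 (6); add n8.
Step 5: cheapest edge leaving the tree is n6 n8 (2); add n6.
Step 6: cheapest edge leaving the tree is n1 n8 (3); add n1.
Vertex order: n3, n2, n9, n7, n8, n6, n1. The 7th vertex is n1.

n1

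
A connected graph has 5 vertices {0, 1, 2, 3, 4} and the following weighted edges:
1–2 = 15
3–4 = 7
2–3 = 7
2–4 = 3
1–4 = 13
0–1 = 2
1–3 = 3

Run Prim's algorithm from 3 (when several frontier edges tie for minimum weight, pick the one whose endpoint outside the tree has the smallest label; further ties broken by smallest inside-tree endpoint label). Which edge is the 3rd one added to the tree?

2-3

Prim, starting at 3.
Step 1: frontier [1–3 3, 2–3 7, 3–4 7] → take 1–3 (3); add 1.
Step 2: frontier [0–1 2, 1–4 13, 1–2 15, 2–3 7, 3–4 7] → take 0–1 (2); add 0.
Step 3: frontier [1–4 13, 1–2 15, 2–3 7, 3–4 7] → take 2–3 (7); add 2.
Step 4: frontier [1–4 13, 2–4 3, 3–4 7] → take 2–4 (3); add 4.
The 3rd edge added is 2–3.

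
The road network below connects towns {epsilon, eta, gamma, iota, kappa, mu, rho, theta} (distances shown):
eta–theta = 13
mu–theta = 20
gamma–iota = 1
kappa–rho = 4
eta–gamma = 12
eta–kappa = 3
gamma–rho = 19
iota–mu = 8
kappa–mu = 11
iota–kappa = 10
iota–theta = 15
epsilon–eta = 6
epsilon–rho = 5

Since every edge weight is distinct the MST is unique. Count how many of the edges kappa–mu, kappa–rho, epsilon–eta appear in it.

Sort edges by weight, then run Kruskal:
gamma–iota (1): add — endpoints in different components.
eta–kappa (3): add — endpoints in different components.
kappa–rho (4): add — endpoints in different components.
epsilon–rho (5): add — endpoints in different components.
epsilon–eta (6): skip — epsilon and eta already connected.
iota–mu (8): add — endpoints in different components.
iota–kappa (10): add — endpoints in different components.
kappa–mu (11): skip — kappa and mu already connected.
eta–gamma (12): skip — eta and gamma already connected.
eta–theta (13): add — endpoints in different components.
MST edge set: {gamma–iota, eta–kappa, kappa–rho, epsilon–rho, iota–mu, iota–kappa, eta–theta}.
Of the listed edges, {kappa–rho} are in the MST → 1.

1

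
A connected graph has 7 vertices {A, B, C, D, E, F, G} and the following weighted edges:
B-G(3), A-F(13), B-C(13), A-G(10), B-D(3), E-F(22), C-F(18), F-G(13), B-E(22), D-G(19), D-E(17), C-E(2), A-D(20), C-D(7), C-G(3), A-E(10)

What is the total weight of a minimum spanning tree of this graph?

Grow the tree from F using Prim:
Step 1: cheapest edge leaving the tree is A-F (13); add A.
Step 2: cheapest edge leaving the tree is A-E (10); add E.
Step 3: cheapest edge leaving the tree is C-E (2); add C.
Step 4: cheapest edge leaving the tree is C-G (3); add G.
Step 5: cheapest edge leaving the tree is B-G (3); add B.
Step 6: cheapest edge leaving the tree is B-D (3); add D.
MST edges: A-F, A-E, C-E, C-G, B-G, B-D; total weight 13+10+2+3+3+3 = 34.

34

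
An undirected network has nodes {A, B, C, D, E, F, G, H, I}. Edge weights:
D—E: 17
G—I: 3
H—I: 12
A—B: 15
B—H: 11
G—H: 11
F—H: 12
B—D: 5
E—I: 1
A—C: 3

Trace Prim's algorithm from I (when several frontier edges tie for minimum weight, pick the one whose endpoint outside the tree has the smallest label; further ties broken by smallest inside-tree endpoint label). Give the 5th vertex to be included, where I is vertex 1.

B

Prim's algorithm from I:
Step 1: frontier [E—I 1, G—I 3, H—I 12] → take E—I (1); add E.
Step 2: frontier [D—E 17, G—I 3, H—I 12] → take G—I (3); add G.
Step 3: frontier [D—E 17, G—H 11, H—I 12] → take G—H (11); add H.
Step 4: frontier [D—E 17, B—H 11, F—H 12] → take B—H (11); add B.
Step 5: frontier [B—D 5, A—B 15, D—E 17, F—H 12] → take B—D (5); add D.
Step 6: frontier [A—B 15, F—H 12] → take F—H (12); add F.
Step 7: frontier [A—B 15] → take A—B (15); add A.
Step 8: frontier [A—C 3] → take A—C (3); add C.
Vertex order: I, E, G, H, B, D, F, A, C. The 5th vertex is B.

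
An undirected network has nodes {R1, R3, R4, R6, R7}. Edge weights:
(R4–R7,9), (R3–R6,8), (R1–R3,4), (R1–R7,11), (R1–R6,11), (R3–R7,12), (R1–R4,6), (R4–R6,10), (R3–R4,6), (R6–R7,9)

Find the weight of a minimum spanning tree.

Prim, starting at R4.
Step 1: frontier [R1–R4 6, R3–R4 6, R4–R7 9, R4–R6 10] → take R1–R4 (6); add R1.
Step 2: frontier [R1–R3 4, R1–R6 11, R1–R7 11, R3–R4 6, R4–R7 9, R4–R6 10] → take R1–R3 (4); add R3.
Step 3: frontier [R1–R6 11, R1–R7 11, R3–R6 8, R3–R7 12, R4–R7 9, R4–R6 10] → take R3–R6 (8); add R6.
Step 4: frontier [R1–R7 11, R3–R7 12, R4–R7 9, R6–R7 9] → take R4–R7 (9); add R7.
MST edges: R1–R4, R1–R3, R3–R6, R4–R7; total weight 6+4+8+9 = 27.

27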